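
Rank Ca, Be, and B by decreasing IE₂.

B, Be, Ca

After 1 electron has been removed, what remains? Ca⁺ still has 1 valence electron; Be⁺ still has 1 valence electron; B⁺ still has 2 valence electrons.
All are still removing valence electrons, so compare the +1 ions as you would atoms: IE_2 generally rises across a period (higher Z_eff) and falls down a group (larger shell), subject to the usual subshell exceptions.
Valence configurations: Ca⁺ [Ar]4s¹, Be⁺ [He]2s¹, B⁺ [He]2s².
Approximate IE_2 values (kJ/mol): Ca 1145, Be 1757, B 2427.
Putting it together, IE_2: Ca < Be < B.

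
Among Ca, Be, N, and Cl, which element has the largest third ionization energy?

Be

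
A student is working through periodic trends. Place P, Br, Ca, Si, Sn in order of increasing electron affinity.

Ca < P < Sn < Si < Br

Si is in period 3, group 14; P is in period 3, group 15; Ca is in period 4, group 2; Br is in period 4, group 17; Sn is in period 5, group 14.
Adding an electron releases more energy for atoms nearer the top right (short of the noble gases).
These span different periods and groups, so the two trends combine.
P > Ca: relative to Ca, both the across-period and down-group shifts push P's electron affinity up.
Sn > P: this pair runs against the simple trend — see the exception note.
Si > Sn: Si sits above Sn in group 14, so the down-group effect alone puts Si higher.
Br > Si: the two effects oppose for this pair; the across-period effect wins (325 vs 134 kJ/mol).
Note the exception: Sn has a higher electron affinity than P, contrary to the simple trend — adding an electron to P's half-filled np³ subshell costs electron-pairing energy.
Note the exception: Si has a higher electron affinity than P, contrary to the simple trend — adding an electron to P's half-filled 3p³ is unfavourable, so Si (3p²) has the more exothermic EA.
Tabulated electron affinity (kJ/mol): Si 134, P 72, Ca 2, Br 325, Sn 107.
So from lowest to highest: Ca < P < Sn < Si < Br.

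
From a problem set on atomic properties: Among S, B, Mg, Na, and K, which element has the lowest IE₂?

After 1 electron has been removed, what remains? S⁺ still has 5 valence electrons; B⁺ still has 2 valence electrons; Mg⁺ still has 1 valence electron; Na⁺ is the bare [Ne] core; K⁺ is the bare [Ar] core.
Breaking into a closed-shell core is much more expensive than removing a leftover valence electron — K and Na have the largest IE_2 here.
Valence configurations: S⁺ [Ne]3s²3p³, B⁺ [He]2s², Mg⁺ [Ne]3s¹.
The numbers (kJ/mol): S 2252, B 2427, Mg 1451, Na 4562, K 3052.
Putting it together, IE_2: Mg < S < B < K < Na.

Mg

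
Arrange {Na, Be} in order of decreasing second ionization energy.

Na, Be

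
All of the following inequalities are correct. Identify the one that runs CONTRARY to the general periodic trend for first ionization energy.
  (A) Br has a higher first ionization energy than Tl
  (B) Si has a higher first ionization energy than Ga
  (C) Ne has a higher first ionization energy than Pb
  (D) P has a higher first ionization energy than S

(D)

The general trend: first ionization energy increases across a period and decreases down a group.
(A) Br (period 4, group 17) vs Tl (period 6, group 13): the stated order agrees with the simple trend.
(B) Si (period 3, group 14) vs Ga (period 4, group 13): the stated order agrees with the simple trend.
(C) Ne (period 2, group 18) vs Pb (period 6, group 14): the stated order agrees with the simple trend.
(D) P (period 3, group 15) vs S (period 3, group 16): the stated order contradicts the simple trend.
The exception is (D): S (3p⁴) ionizes more easily than half-filled P (3p³) because the paired 3p electron in S is pushed out by e⁻–e⁻ repulsion.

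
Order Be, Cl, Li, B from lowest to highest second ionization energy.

Be < Cl < B < Li

The second ionization energy removes an electron from the +1 ion. For each element: Be⁺ still has 1 valence electron; Cl⁺ still has 6 valence electrons; Li⁺ is the bare [He] core; B⁺ still has 2 valence electrons.
Breaking into a closed-shell core is much more expensive than removing a leftover valence electron — Li has the largest IE_2 here.
Valence configurations: Be⁺ [He]2s¹, Cl⁺ [Ne]3s²3p⁴, B⁺ [He]2s².
The numbers (kJ/mol): Be 1757, Cl 2298, Li 7298, B 2427.
Hence IE_2: Be < Cl < B < Li.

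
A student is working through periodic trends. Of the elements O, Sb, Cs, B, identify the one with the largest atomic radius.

B is in period 2, group 13; O is in period 2, group 16; Sb is in period 5, group 15; Cs is in period 6, group 1.
Across a period the added protons contract the valence shell; down a group each new principal shell makes the atom larger.
These span different periods and groups, so the two trends combine.
B > O: both are in period 2; the period trend gives B the larger value.
Sb > B: the two effects oppose for this pair; the down-group effect wins (140 vs 85 pm).
Cs > Sb: relative to Sb, both the across-period and down-group shifts push Cs's atomic radius up.
Approximate values (pm): B 85, O 63, Sb 140, Cs 232.
The largest atomic radius among these belongs to Cs.

Cs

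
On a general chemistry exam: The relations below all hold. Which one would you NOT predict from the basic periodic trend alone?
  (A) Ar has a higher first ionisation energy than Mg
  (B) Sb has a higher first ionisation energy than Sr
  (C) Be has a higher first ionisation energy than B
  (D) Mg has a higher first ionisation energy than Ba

(C)

The general trend: first ionisation energy increases across a period and decreases down a group.
(A) Ar (period 3, group 18) vs Mg (period 3, group 2): the stated order agrees with the simple trend.
(B) Sb (period 5, group 15) vs Sr (period 5, group 2): the stated order agrees with the simple trend.
(C) Be (period 2, group 2) vs B (period 2, group 13): the stated order contradicts the simple trend.
(D) Mg (period 3, group 2) vs Ba (period 6, group 2): the stated order agrees with the simple trend.
The exception is (C): removing B's lone 2p electron is easier than breaking Be's filled 2s².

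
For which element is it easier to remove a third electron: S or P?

After 2 electrons have been removed, what remains? S²⁺ still has 4 valence electrons; P²⁺ still has 3 valence electrons.
All are still removing valence electrons, so compare the +2 ions as you would atoms: IE_3 generally rises across a period (higher Z_eff) and falls down a group (larger shell), subject to the usual subshell exceptions.
Valence configurations: S²⁺ [Ne]3s²3p², P²⁺ [Ne]3s²3p¹.
The numbers (kJ/mol): S 3357, P 2914.
So the third ionization energies run P < S.

P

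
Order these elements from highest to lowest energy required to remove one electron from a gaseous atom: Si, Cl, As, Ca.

Cl > As > Si > Ca

IE₁ increases left→right with effective nuclear charge and decreases top→bottom as the valence shell moves farther out.
These span different periods and groups, so the two trends combine.
Si > Ca: both effects reinforce here, so Si is clearly the higher of the two.
As > Si: the two effects oppose for this pair; the across-period effect wins (947 vs 786 kJ/mol).
Cl > As: relative to As, both the across-period and down-group shifts push Cl's first ionization energy up.
For reference (kJ/mol): Si 786, Cl 1251, Ca 590, As 947.
So from highest to lowest: Cl > As > Si > Ca.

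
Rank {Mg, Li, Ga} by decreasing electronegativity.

Ga > Mg > Li

Li is in period 2, group 1; Mg is in period 3, group 2; Ga is in period 4, group 13.
Smaller atoms with higher effective nuclear charge are more electronegative.
A diagonal step moves right (one effect) and down (the opposite effect) at once.
Mg > Li: period and group pull opposite ways; the across-period shift dominates (1.31 vs 0.98).
Ga > Mg: the two effects oppose for this pair; the across-period effect wins (1.81 vs 1.31).
Approximate values (Pauling): Li 0.98, Mg 1.31, Ga 1.81.
So from highest to lowest: Ga > Mg > Li.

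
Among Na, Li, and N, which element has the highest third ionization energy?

After 2 electrons have been removed, what remains? Na²⁺ is already 1 electron into the core; Li²⁺ is already 1 electron into the core; N²⁺ still has 3 valence electrons.
Breaking into a closed-shell core is much more expensive than removing a leftover valence electron — Na and Li have the largest IE_3 here.
Approximate IE_3 values (kJ/mol): Na 6910, Li 11815, N 4578.
So the third ionization energies run N < Na < Li.

Li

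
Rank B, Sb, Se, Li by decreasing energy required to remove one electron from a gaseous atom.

Se > Sb > B > Li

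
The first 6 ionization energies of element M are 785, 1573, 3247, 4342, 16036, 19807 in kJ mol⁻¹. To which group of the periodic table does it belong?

Group 14

Look for the largest jump between consecutive ionization energies: IE5/IE4 ≈ 3.7, far larger than any earlier ratio.
That jump marks the point where a core electron is being removed. So the atom has 4 valence electrons.
A main-group element with 4 valence electrons is in group 14.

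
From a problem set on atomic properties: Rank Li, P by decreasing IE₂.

IE_2 is the cost of taking one more electron from the +1 cation: Li⁺ is the bare [He] core; P⁺ still has 4 valence electrons.
Core electrons are held far more tightly than valence electrons, so Li tops the IE_2 order.
The numbers (kJ/mol): Li 7298, P 1907.
Hence IE_2: P < Li.

Li, P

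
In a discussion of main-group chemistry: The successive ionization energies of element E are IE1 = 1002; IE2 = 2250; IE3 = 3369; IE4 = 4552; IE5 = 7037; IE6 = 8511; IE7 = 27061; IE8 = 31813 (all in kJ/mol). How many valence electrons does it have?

6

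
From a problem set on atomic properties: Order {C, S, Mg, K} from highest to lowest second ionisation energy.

K > C > S > Mg

IE_2 is the cost of taking one more electron from the +1 cation: C⁺ still has 3 valence electrons; S⁺ still has 5 valence electrons; Mg⁺ still has 1 valence electron; K⁺ is the bare [Ar] core.
Breaking into a closed-shell core is much more expensive than removing a leftover valence electron — K has the largest IE_2 here.
Valence configurations: C⁺ [He]2s²2p¹, S⁺ [Ne]3s²3p³, Mg⁺ [Ne]3s¹.
Approximate IE_2 values (kJ/mol): C 2353, S 2252, Mg 1451, K 3052.
So the second ionization energies run Mg < S < C < K.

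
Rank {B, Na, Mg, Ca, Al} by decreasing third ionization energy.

Consider each +2 ion: B²⁺ still has 1 valence electron; Na²⁺ is already 1 electron into the core; Mg²⁺ is the bare [Ne] core; Ca²⁺ is the bare [Ar] core; Al²⁺ still has 1 valence electron.
Core electrons are held far more tightly than valence electrons, so Ca, Na and Mg top the IE_3 order.
Valence configurations: B²⁺ [He]2s¹, Al²⁺ [Ne]3s¹.
Tabulated IE_3 (kJ/mol): B 3660, Na 6910, Mg 7733, Ca 4912, Al 2745.
Hence IE_3: Al < B < Ca < Na < Mg.

Mg, Na, Ca, B, Al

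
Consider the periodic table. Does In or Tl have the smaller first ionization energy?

In

Removing the outermost electron gets harder across a period and easier down a group.
All are in group 13; the group trend (first ionization energy increases up the group) applies, with the exception below.
Note the exception: Tl has a higher first ionization energy than In, contrary to the simple trend — relativistic 6s stabilisation and poor 4f/5d shielding distort the trend for the heavy p-block elements.
For reference (kJ/mol): In 558, Tl 589.
So In has the smaller first ionization energy (In < Tl).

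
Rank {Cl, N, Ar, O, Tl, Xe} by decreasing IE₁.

Ar, N, O, Cl, Xe, Tl

Removing the outermost electron gets harder across a period and easier down a group.
These span different periods and groups, so the two trends combine.
Xe > Tl: both effects reinforce here, so Xe is clearly the higher of the two.
Cl > Xe: the two effects oppose for this pair; the down-group effect wins (1251 vs 1170 kJ/mol).
O > Cl: the two effects oppose for this pair; the down-group effect wins (1314 vs 1251 kJ/mol).
N > O: this pair runs against the simple trend — see the exception note.
Ar > N: the two effects oppose for this pair; the across-period effect wins (1521 vs 1402 kJ/mol).
Note the exception: N has a higher first ionization energy than O, contrary to the simple trend — pairing an electron in O's 2p⁴ costs repulsion energy, so O ionizes more easily than half-filled N (2p³).
For reference (kJ/mol): N 1402, O 1314, Cl 1251, Ar 1521, Xe 1170, Tl 589.
So from highest to lowest: Ar > N > O > Cl > Xe > Tl.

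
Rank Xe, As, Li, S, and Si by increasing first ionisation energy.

Li is in period 2, group 1; Si is in period 3, group 14; S is in period 3, group 16; As is in period 4, group 15; Xe is in period 5, group 18.
First ionization energy rises across a period (greater Z_eff holds electrons more tightly) and falls down a group (valence electrons are farther from the nucleus).
Here both period and group differ, so the two effects have to be weighed against each other.
Si > Li: period and group pull opposite ways; the across-period shift dominates (786 vs 520 kJ/mol).
As > Si: the two effects oppose for this pair; the across-period effect wins (947 vs 786 kJ/mol).
S > As: relative to As, both the across-period and down-group shifts push S's first ionization energy up.
Xe > S: period and group pull opposite ways; the across-period shift dominates (1170 vs 1000 kJ/mol).
Approximate values (kJ/mol): Li 520, Si 786, S 1000, As 947, Xe 1170.
So from lowest to highest: Li < Si < As < S < Xe.

Li < Si < As < S < Xe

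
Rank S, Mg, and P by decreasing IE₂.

The second ionization energy removes an electron from the +1 ion. For each element: S⁺ still has 5 valence electrons; Mg⁺ still has 1 valence electron; P⁺ still has 4 valence electrons.
All are still removing valence electrons, so compare the +1 ions as you would atoms: IE_2 generally rises across a period (higher Z_eff) and falls down a group (larger shell), subject to the usual subshell exceptions.
Valence configurations: S⁺ [Ne]3s²3p³, Mg⁺ [Ne]3s¹, P⁺ [Ne]3s²3p².
The numbers (kJ/mol): S 2252, Mg 1451, P 1907.
So the second ionization energies run Mg < P < S.

S > P > Mg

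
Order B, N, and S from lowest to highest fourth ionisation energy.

S, N, B

The fourth ionization energy removes an electron from the +3 ion. For each element: B³⁺ is the bare [He] core; N³⁺ still has 2 valence electrons; S³⁺ still has 3 valence electrons.
Pulling an electron out of a noble-gas core costs far more than removing a remaining valence electron, so B sits at the high end of IE_4.
Valence configurations: N³⁺ [He]2s², S³⁺ [Ne]3s²3p¹.
The numbers (kJ/mol): B 25026, N 7475, S 4556.
Putting it together, IE_4: S < N < B.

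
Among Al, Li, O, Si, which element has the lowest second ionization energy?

IE_2 is the cost of taking one more electron from the +1 cation: Al⁺ still has 2 valence electrons; Li⁺ is the bare [He] core; O⁺ still has 5 valence electrons; Si⁺ still has 3 valence electrons.
Pulling an electron out of a noble-gas core costs far more than removing a remaining valence electron, so Li sits at the high end of IE_2.
Valence configurations: Al⁺ [Ne]3s², O⁺ [He]2s²2p³, Si⁺ [Ne]3s²3p¹.
Si⁺ loses a lone 3p electron whereas Al⁺ must break into a filled 3s² pair, so IE_2(Al) > IE_2(Si) even though Si has the higher nuclear charge.
Approximate IE_2 values (kJ/mol): Al 1817, Li 7298, O 3388, Si 1577.
Putting it together, IE_2: Si < Al < O < Li.

Si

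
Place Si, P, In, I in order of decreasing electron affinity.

I > Si > P > In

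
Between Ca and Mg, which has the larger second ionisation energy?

After 1 electron has been removed, what remains? Ca⁺ still has 1 valence electron; Mg⁺ still has 1 valence electron.
All are still removing valence electrons, so compare the +1 ions as you would atoms: IE_2 generally rises across a period (higher Z_eff) and falls down a group (larger shell), subject to the usual subshell exceptions.
Valence configurations: Ca⁺ [Ar]4s¹, Mg⁺ [Ne]3s¹.
Tabulated IE_2 (kJ/mol): Ca 1145, Mg 1451.
Overall IE_2 order: Ca < Mg.

Mg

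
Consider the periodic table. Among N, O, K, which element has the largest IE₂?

O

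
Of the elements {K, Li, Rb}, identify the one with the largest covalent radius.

Rb

Li is in period 2, group 1; K is in period 4, group 1; Rb is in period 5, group 1.
Across a period the added protons contract the valence shell; down a group each new principal shell makes the atom larger.
All are in group 1, so atomic radius increases down the group.
The largest covalent radius among these belongs to Rb.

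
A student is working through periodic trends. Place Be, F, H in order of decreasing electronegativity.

Smaller atoms with higher effective nuclear charge are more electronegative.
Here both period and group differ, so the two effects have to be weighed against each other.
H > Be: period and group pull opposite ways; the down-group shift dominates (2.20 vs 1.57).
F > H: period and group pull opposite ways; the across-period shift dominates (3.98 vs 2.20).
For reference (Pauling): H 2.20, Be 1.57, F 3.98.
So from highest to lowest: F > H > Be.

F > H > Be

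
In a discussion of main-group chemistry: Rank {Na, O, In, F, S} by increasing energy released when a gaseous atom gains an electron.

O is in period 2, group 16; F is in period 2, group 17; Na is in period 3, group 1; S is in period 3, group 16; In is in period 5, group 13.
Adding an electron releases more energy for atoms nearer the top right (short of the noble gases).
These span different periods and groups, so the two trends combine.
Na > In: the two effects oppose for this pair; the down-group effect wins (53 vs 29 kJ/mol).
O > Na: relative to Na, both the across-period and down-group shifts push O's electron affinity up.
S > O: this pair runs against the simple trend — see the exception note.
F > S: relative to S, both the across-period and down-group shifts push F's electron affinity up.
Note the exception: S has a higher electron affinity than O, contrary to the simple trend — the compact 2p subshell of O repels the added electron more than S's larger 3p does.
Tabulated electron affinity (kJ/mol): O 141, F 328, Na 53, S 200, In 29.
So from lowest to highest: In < Na < O < S < F.

In, Na, O, S, F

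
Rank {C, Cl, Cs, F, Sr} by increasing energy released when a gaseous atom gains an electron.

Sr < Cs < C < F < Cl

C is in period 2, group 14; F is in period 2, group 17; Cl is in period 3, group 17; Sr is in period 5, group 2; Cs is in period 6, group 1.
Electron affinity generally becomes more exothermic across a period toward the halogens and less exothermic down a group.
Neither a single period nor a single group — weigh both effects.
Cs > Sr: this pair runs against the simple trend — see the exception note.
C > Cs: relative to Cs, both the across-period and down-group shifts push C's electron affinity up.
F > C: F lies to the right of C in period 2, so the across-period effect alone puts F higher.
Cl > F: this pair runs against the simple trend — see the exception note.
Note the exception: Cs has a higher electron affinity than Sr, contrary to the simple trend — adding an electron to Sr (ns²) has to open a new, higher-energy np subshell, which is unfavourable.
Note the exception: Cl has a higher electron affinity than F, contrary to the simple trend — F's small 2p subshell makes the incoming electron feel strong e⁻–e⁻ repulsion, so Cl actually releases more energy on gaining an electron.
Tabulated electron affinity (kJ/mol): C 122, F 328, Cl 349, Sr 5, Cs 46.
So from lowest to highest: Sr < Cs < C < F < Cl.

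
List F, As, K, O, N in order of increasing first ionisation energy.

K < As < O < N < F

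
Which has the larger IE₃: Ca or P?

Ca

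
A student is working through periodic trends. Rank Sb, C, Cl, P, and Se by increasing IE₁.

Sb < Se < P < C < Cl

C is in period 2, group 14; P is in period 3, group 15; Cl is in period 3, group 17; Se is in period 4, group 16; Sb is in period 5, group 15.
Across a period the outer electron is held more tightly (higher IE₁); down a group it sits in a higher shell, more shielded, and comes off more easily.
Neither a single period nor a single group — weigh both effects.
Se > Sb: both effects reinforce here, so Se is clearly the higher of the two.
P > Se: the two effects oppose for this pair; the down-group effect wins (1012 vs 941 kJ/mol).
C > P: the two effects oppose for this pair; the down-group effect wins (1086 vs 1012 kJ/mol).
Cl > C: period and group pull opposite ways; the across-period shift dominates (1251 vs 1086 kJ/mol).
Tabulated first ionization energy (kJ/mol): C 1086, P 1012, Cl 1251, Se 941, Sb 831.
So from lowest to highest: Sb < Se < P < C < Cl.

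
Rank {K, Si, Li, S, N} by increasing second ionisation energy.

Si < S < N < K < Li

IE_2 is the cost of taking one more electron from the +1 cation: K⁺ is the bare [Ar] core; Si⁺ still has 3 valence electrons; Li⁺ is the bare [He] core; S⁺ still has 5 valence electrons; N⁺ still has 4 valence electrons.
Breaking into a closed-shell core is much more expensive than removing a leftover valence electron — K and Li have the largest IE_2 here.
Valence configurations: Si⁺ [Ne]3s²3p¹, S⁺ [Ne]3s²3p³, N⁺ [He]2s²2p².
Approximate IE_2 values (kJ/mol): K 3052, Si 1577, Li 7298, S 2252, N 2856.
Overall IE_2 order: Si < S < N < K < Li.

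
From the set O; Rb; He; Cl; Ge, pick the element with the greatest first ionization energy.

He is in period 1, group 18; O is in period 2, group 16; Cl is in period 3, group 17; Ge is in period 4, group 14; Rb is in period 5, group 1.
Removing the outermost electron gets harder across a period and easier down a group.
Neither a single period nor a single group — weigh both effects.
Ge > Rb: relative to Rb, both the across-period and down-group shifts push Ge's first ionization energy up.
Cl > Ge: both effects reinforce here, so Cl is clearly the higher of the two.
O > Cl: the two effects oppose for this pair; the down-group effect wins (1314 vs 1251 kJ/mol).
He > O: relative to O, both the across-period and down-group shifts push He's first ionization energy up.
For reference (kJ/mol): He 2372, O 1314, Cl 1251, Ge 762, Rb 403.
The greatest first ionization energy among these belongs to He.

He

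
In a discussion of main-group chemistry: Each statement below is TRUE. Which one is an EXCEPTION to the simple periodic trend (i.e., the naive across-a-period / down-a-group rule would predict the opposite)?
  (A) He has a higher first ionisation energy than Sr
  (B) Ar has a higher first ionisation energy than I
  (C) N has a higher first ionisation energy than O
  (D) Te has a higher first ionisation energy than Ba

The general trend: first ionisation energy increases across a period and decreases down a group.
(A) He (period 1, group 18) vs Sr (period 5, group 2): the stated order agrees with the simple trend.
(B) Ar (period 3, group 18) vs I (period 5, group 17): the stated order agrees with the simple trend.
(C) N (period 2, group 15) vs O (period 2, group 16): the stated order contradicts the simple trend.
(D) Te (period 5, group 16) vs Ba (period 6, group 2): the stated order agrees with the simple trend.
The exception is (C): pairing an electron in O's 2p⁴ costs repulsion energy, so O ionizes more easily than half-filled N (2p³).

(C)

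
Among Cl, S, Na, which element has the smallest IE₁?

Na

Na is in period 3, group 1; S is in period 3, group 16; Cl is in period 3, group 17.
Removing the outermost electron gets harder across a period and easier down a group.
All lie in period 3, so first ionization energy increases left to right.
The smallest IE₁ among these belongs to Na.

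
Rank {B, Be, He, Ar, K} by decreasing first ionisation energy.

He is in period 1, group 18; Be is in period 2, group 2; B is in period 2, group 13; Ar is in period 3, group 18; K is in period 4, group 1.
First ionization energy rises across a period (greater Z_eff holds electrons more tightly) and falls down a group (valence electrons are farther from the nucleus).
Here both period and group differ, so the two effects have to be weighed against each other.
B > K: both effects reinforce here, so B is clearly the higher of the two.
Be > B: this pair runs against the simple trend — see the exception note.
Ar > Be: the two effects oppose for this pair; the across-period effect wins (1521 vs 900 kJ/mol).
He > Ar: they share group 18; the group trend gives He the larger value.
Note the exception: Be has a higher first ionization energy than B, contrary to the simple trend — removing B's lone 2p electron is easier than breaking Be's filled 2s².
Approximate values (kJ/mol): He 2372, Be 900, B 801, Ar 1521, K 419.
So from highest to lowest: He > Ar > Be > B > K.

He, Ar, Be, B, K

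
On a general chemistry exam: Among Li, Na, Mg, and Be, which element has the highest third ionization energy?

Be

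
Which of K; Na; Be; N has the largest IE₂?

Na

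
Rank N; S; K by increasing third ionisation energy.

S, K, N

After 2 electrons have been removed, what remains? N²⁺ still has 3 valence electrons; S²⁺ still has 4 valence electrons; K²⁺ is already 1 electron into the core.
Usually core removal costs more than valence removal, but here the competition is close: a tightly held n=2 valence electron can cost more to remove than an n=3 core electron, so the actual values have to decide it.
Valence configurations: N²⁺ [He]2s²2p¹, S²⁺ [Ne]3s²3p².
Approximate IE_3 values (kJ/mol): N 4578, S 3357, K 4420.
So the third ionization energies run S < K < N.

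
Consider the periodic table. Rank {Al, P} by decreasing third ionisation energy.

After 2 electrons have been removed, what remains? Al²⁺ still has 1 valence electron; P²⁺ still has 3 valence electrons.
All are still removing valence electrons, so compare the +2 ions as you would atoms: IE_3 generally rises across a period (higher Z_eff) and falls down a group (larger shell), subject to the usual subshell exceptions.
Valence configurations: Al²⁺ [Ne]3s¹, P²⁺ [Ne]3s²3p¹.
Tabulated IE_3 (kJ/mol): Al 2745, P 2914.
So the third ionization energies run Al < P.

P, Al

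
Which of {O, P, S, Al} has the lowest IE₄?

S

After 3 electrons have been removed, what remains? O³⁺ still has 3 valence electrons; P³⁺ still has 2 valence electrons; S³⁺ still has 3 valence electrons; Al³⁺ is the bare [Ne] core.
Breaking into a closed-shell core is much more expensive than removing a leftover valence electron — Al has the largest IE_4 here.
Valence configurations: O³⁺ [He]2s²2p¹, P³⁺ [Ne]3s², S³⁺ [Ne]3s²3p¹.
S³⁺ loses a lone 3p electron whereas P³⁺ must break into a filled 3s² pair, so IE_4(P) > IE_4(S) even though S has the higher nuclear charge.
The numbers (kJ/mol): O 7469, P 4964, S 4556, Al 11577.
Overall IE_4 order: S < P < O < Al.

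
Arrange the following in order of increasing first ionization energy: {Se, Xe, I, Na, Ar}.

Na, Se, I, Xe, Ar

Na is in period 3, group 1; Ar is in period 3, group 18; Se is in period 4, group 16; I is in period 5, group 17; Xe is in period 5, group 18.
Removing the outermost electron gets harder across a period and easier down a group.
These span different periods and groups, so the two trends combine.
Se > Na: period and group pull opposite ways; the across-period shift dominates (941 vs 496 kJ/mol).
I > Se: the two effects oppose for this pair; the across-period effect wins (1008 vs 941 kJ/mol).
Xe > I: Xe lies to the right of I in period 5, so the across-period effect alone puts Xe higher.
Ar > Xe: Ar sits above Xe in group 18, so the down-group effect alone puts Ar higher.
For reference (kJ/mol): Na 496, Ar 1521, Se 941, I 1008, Xe 1170.
So from lowest to highest: Na < Se < I < Xe < Ar.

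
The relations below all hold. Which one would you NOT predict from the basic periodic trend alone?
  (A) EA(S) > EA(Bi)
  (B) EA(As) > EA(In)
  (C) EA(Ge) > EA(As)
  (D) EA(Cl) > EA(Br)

The general trend: electron affinity increases across a period and decreases down a group.
(A) S (period 3, group 16) vs Bi (period 6, group 15): the stated order agrees with the simple trend.
(B) As (period 4, group 15) vs In (period 5, group 13): the stated order agrees with the simple trend.
(C) Ge (period 4, group 14) vs As (period 4, group 15): the stated order contradicts the simple trend.
(D) Cl (period 3, group 17) vs Br (period 4, group 17): the stated order agrees with the simple trend.
The exception is (C): adding an electron to As's half-filled 4p³ is unfavourable, so Ge (4p²) has the more exothermic EA.

(C)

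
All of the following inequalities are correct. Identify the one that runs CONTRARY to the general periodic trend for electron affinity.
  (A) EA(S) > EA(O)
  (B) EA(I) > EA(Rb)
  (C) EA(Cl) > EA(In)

(A)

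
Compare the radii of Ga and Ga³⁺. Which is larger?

Ga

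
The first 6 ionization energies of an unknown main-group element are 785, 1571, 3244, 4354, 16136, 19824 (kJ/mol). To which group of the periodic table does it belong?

Look for the largest jump between consecutive ionization energies: IE5/IE4 ≈ 3.7, far larger than any earlier ratio.
That jump marks the point where a core electron is being removed. So the atom has 4 valence electrons.
A main-group element with 4 valence electrons is in group 14.

Group 14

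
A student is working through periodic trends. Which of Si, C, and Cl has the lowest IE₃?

The third ionization energy removes an electron from the +2 ion. For each element: Si²⁺ still has 2 valence electrons; C²⁺ still has 2 valence electrons; Cl²⁺ still has 5 valence electrons.
All are still removing valence electrons, so compare the +2 ions as you would atoms: IE_3 generally rises across a period (higher Z_eff) and falls down a group (larger shell), subject to the usual subshell exceptions.
Valence configurations: Si²⁺ [Ne]3s², C²⁺ [He]2s², Cl²⁺ [Ne]3s²3p³.
The numbers (kJ/mol): Si 3232, C 4620, Cl 3822.
Overall IE_3 order: Si < Cl < C.

Si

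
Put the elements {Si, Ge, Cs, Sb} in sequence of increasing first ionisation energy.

Si is in period 3, group 14; Ge is in period 4, group 14; Sb is in period 5, group 15; Cs is in period 6, group 1.
IE₁ increases left→right with effective nuclear charge and decreases top→bottom as the valence shell moves farther out.
Here both period and group differ, so the two effects have to be weighed against each other.
Ge > Cs: both effects reinforce here, so Ge is clearly the higher of the two.
Si > Ge: Si sits above Ge in group 14, so the down-group effect alone puts Si higher.
Sb > Si: period and group pull opposite ways; the across-period shift dominates (831 vs 786 kJ/mol).
Approximate values (kJ/mol): Si 786, Ge 762, Sb 831, Cs 376.
So from lowest to highest: Cs < Ge < Si < Sb.

Cs, Ge, Si, Sb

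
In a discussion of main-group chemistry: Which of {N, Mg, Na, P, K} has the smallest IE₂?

Mg

IE_2 is the cost of taking one more electron from the +1 cation: N⁺ still has 4 valence electrons; Mg⁺ still has 1 valence electron; Na⁺ is the bare [Ne] core; P⁺ still has 4 valence electrons; K⁺ is the bare [Ar] core.
Core electrons are held far more tightly than valence electrons, so K and Na top the IE_2 order.
Valence configurations: N⁺ [He]2s²2p², Mg⁺ [Ne]3s¹, P⁺ [Ne]3s²3p².
Tabulated IE_2 (kJ/mol): N 2856, Mg 1451, Na 4562, P 1907, K 3052.
Overall IE_2 order: Mg < P < N < K < Na.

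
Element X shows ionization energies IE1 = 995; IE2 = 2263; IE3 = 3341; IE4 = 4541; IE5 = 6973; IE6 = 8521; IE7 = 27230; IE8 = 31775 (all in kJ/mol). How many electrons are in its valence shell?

6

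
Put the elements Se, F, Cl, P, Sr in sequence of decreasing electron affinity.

Cl > F > Se > P > Sr

F is in period 2, group 17; P is in period 3, group 15; Cl is in period 3, group 17; Se is in period 4, group 16; Sr is in period 5, group 2.
EA tends to increase across a period and decrease down a group, though the pattern is less regular than for IE or radius.
These span different periods and groups, so the two trends combine.
P > Sr: relative to Sr, both the across-period and down-group shifts push P's electron affinity up.
Se > P: the two effects oppose for this pair; the across-period effect wins (195 vs 72 kJ/mol).
F > Se: both effects reinforce here, so F is clearly the higher of the two.
Cl > F: this pair runs against the simple trend — see the exception note.
Note the exception: Cl has a higher electron affinity than F, contrary to the simple trend — F's small 2p subshell makes the incoming electron feel strong e⁻–e⁻ repulsion, so Cl actually releases more energy on gaining an electron.
Tabulated electron affinity (kJ/mol): F 328, P 72, Cl 349, Se 195, Sr 5.
So from highest to lowest: Cl > F > Se > P > Sr.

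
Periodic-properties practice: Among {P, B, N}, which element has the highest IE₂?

The second ionization energy removes an electron from the +1 ion. For each element: P⁺ still has 4 valence electrons; B⁺ still has 2 valence electrons; N⁺ still has 4 valence electrons.
All are still removing valence electrons, so compare the +1 ions as you would atoms: IE_2 generally rises across a period (higher Z_eff) and falls down a group (larger shell), subject to the usual subshell exceptions.
Valence configurations: P⁺ [Ne]3s²3p², B⁺ [He]2s², N⁺ [He]2s²2p².
Tabulated IE_2 (kJ/mol): P 1907, B 2427, N 2856.
Overall IE_2 order: P < B < N.

N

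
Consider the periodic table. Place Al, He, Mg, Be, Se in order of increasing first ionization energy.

He is in period 1, group 18; Be is in period 2, group 2; Mg is in period 3, group 2; Al is in period 3, group 13; Se is in period 4, group 16.
IE₁ increases left→right with effective nuclear charge and decreases top→bottom as the valence shell moves farther out.
Neither a single period nor a single group — weigh both effects.
Mg > Al: this pair runs against the simple trend — see the exception note.
Be > Mg: they share group 2; the group trend gives Be the larger value.
Se > Be: period and group pull opposite ways; the across-period shift dominates (941 vs 900 kJ/mol).
He > Se: relative to Se, both the across-period and down-group shifts push He's first ionization energy up.
Note the exception: Mg has a higher first ionization energy than Al, contrary to the simple trend — Al's single 3p electron is easier to remove than one from Mg's filled 3s².
For reference (kJ/mol): He 2372, Be 900, Mg 738, Al 578, Se 941.
So from lowest to highest: Al < Mg < Be < Se < He.

Al, Mg, Be, Se, He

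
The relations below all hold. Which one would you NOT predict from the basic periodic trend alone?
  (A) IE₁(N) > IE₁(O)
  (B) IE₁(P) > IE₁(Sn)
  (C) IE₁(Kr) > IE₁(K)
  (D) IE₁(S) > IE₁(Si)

(A)

The general trend: first ionisation energy increases across a period and decreases down a group.
(A) N (period 2, group 15) vs O (period 2, group 16): the stated order contradicts the simple trend.
(B) P (period 3, group 15) vs Sn (period 5, group 14): the stated order agrees with the simple trend.
(C) Kr (period 4, group 18) vs K (period 4, group 1): the stated order agrees with the simple trend.
(D) S (period 3, group 16) vs Si (period 3, group 14): the stated order agrees with the simple trend.
The exception is (A): pairing an electron in O's 2p⁴ costs repulsion energy, so O ionizes more easily than half-filled N (2p³).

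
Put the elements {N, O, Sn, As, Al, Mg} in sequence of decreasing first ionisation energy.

N > O > As > Mg > Sn > Al

N is in period 2, group 15; O is in period 2, group 16; Mg is in period 3, group 2; Al is in period 3, group 13; As is in period 4, group 15; Sn is in period 5, group 14.
Across a period the outer electron is held more tightly (higher IE₁); down a group it sits in a higher shell, more shielded, and comes off more easily.
Neither a single period nor a single group — weigh both effects.
Sn > Al: period and group pull opposite ways; the across-period shift dominates (709 vs 578 kJ/mol).
Mg > Sn: the two effects oppose for this pair; the down-group effect wins (738 vs 709 kJ/mol).
As > Mg: period and group pull opposite ways; the across-period shift dominates (947 vs 738 kJ/mol).
O > As: relative to As, both the across-period and down-group shifts push O's first ionization energy up.
N > O: this pair runs against the simple trend — see the exception note.
Note the exception: N has a higher first ionization energy than O, contrary to the simple trend — pairing an electron in O's 2p⁴ costs repulsion energy, so O ionizes more easily than half-filled N (2p³).
Note the exception: Mg has a higher first ionization energy than Al, contrary to the simple trend — Al's single 3p electron is easier to remove than one from Mg's filled 3s².
Approximate values (kJ/mol): N 1402, O 1314, Mg 738, Al 578, As 947, Sn 709.
So from highest to lowest: N > O > As > Mg > Sn > Al.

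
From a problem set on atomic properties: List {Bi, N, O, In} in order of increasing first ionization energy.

In < Bi < O < N

Removing the outermost electron gets harder across a period and easier down a group.
These span different periods and groups, so the two trends combine.
Bi > In: the two effects oppose for this pair; the across-period effect wins (703 vs 558 kJ/mol).
O > Bi: both effects reinforce here, so O is clearly the higher of the two.
N > O: this pair runs against the simple trend — see the exception note.
Note the exception: N has a higher first ionization energy than O, contrary to the simple trend — pairing an electron in O's 2p⁴ costs repulsion energy, so O ionizes more easily than half-filled N (2p³).
For reference (kJ/mol): N 1402, O 1314, In 558, Bi 703.
So from lowest to highest: In < Bi < O < N.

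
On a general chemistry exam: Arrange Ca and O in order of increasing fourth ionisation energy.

Ca < O

Consider each +3 ion: Ca³⁺ is already 1 electron into the core; O³⁺ still has 3 valence electrons.
Usually core removal costs more than valence removal, but here the competition is close: a tightly held n=2 valence electron can cost more to remove than an n=3 core electron, so the actual values have to decide it.
Tabulated IE_4 (kJ/mol): Ca 6491, O 7469.
Overall IE_4 order: Ca < O.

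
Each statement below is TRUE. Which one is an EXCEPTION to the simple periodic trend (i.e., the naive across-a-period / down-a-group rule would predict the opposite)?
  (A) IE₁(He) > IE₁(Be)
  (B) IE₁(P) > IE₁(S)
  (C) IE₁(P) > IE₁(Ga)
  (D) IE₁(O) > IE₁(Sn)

The general trend: first ionisation energy increases across a period and decreases down a group.
(A) He (period 1, group 18) vs Be (period 2, group 2): the stated order agrees with the simple trend.
(B) P (period 3, group 15) vs S (period 3, group 16): the stated order contradicts the simple trend.
(C) P (period 3, group 15) vs Ga (period 4, group 13): the stated order agrees with the simple trend.
(D) O (period 2, group 16) vs Sn (period 5, group 14): the stated order agrees with the simple trend.
The exception is (B): S (3p⁴) ionizes more easily than half-filled P (3p³) because the paired 3p electron in S is pushed out by e⁻–e⁻ repulsion.

(B)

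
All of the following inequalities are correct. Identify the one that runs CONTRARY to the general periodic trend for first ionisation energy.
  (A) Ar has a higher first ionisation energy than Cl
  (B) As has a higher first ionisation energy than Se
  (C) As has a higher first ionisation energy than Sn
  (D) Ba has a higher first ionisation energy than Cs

(B)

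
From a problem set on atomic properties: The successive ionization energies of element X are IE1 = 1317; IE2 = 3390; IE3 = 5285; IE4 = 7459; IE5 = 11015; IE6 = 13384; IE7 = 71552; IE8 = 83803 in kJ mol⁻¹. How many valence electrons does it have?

6

Look for the largest jump between consecutive ionization energies: IE7/IE6 ≈ 5.3, far larger than any earlier ratio.
That jump marks the point where a core electron is being removed. So the atom has 6 valence electrons.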